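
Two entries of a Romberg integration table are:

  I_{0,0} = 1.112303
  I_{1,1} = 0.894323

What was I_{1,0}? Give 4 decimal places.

0.9488

From I_{1,1} = (4·I_{1,0} − I_{0,0})/3, solve for I_{1,0}:
4·I_{1,0} = 3·0.894323 + 1.112303 = 3.795272
I_{1,0} = 0.948818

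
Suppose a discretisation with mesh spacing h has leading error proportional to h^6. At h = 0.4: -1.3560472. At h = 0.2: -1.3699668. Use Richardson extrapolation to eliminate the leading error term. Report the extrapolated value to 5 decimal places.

-1.37019

The leading error scales as h^6; refining by a factor of 2 reduces it by 2^6 = 64.
Extrapolated value = (64·A(h/2) − A(h)) / (64 − 1)
= (64·(-1.3699668) − (-1.3560472)) / 63
= -86.3218280 / 63 = -1.3701877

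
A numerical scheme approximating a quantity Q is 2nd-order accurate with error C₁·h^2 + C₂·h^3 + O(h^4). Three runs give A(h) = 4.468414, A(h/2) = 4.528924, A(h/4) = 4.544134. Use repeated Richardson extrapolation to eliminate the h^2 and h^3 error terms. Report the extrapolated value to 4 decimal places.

First eliminate the h^2 term (factor 2^2 = 4):
  B₁ = (4·4.528924 − 4.468414)/3 = 4.549094
  B₂ = (4·4.544134 − 4.528924)/3 = 4.549204
Then eliminate the h^3 term (factor 2^3 = 8):
  (8·4.549204 − 4.549094)/7 = 4.549220

4.5492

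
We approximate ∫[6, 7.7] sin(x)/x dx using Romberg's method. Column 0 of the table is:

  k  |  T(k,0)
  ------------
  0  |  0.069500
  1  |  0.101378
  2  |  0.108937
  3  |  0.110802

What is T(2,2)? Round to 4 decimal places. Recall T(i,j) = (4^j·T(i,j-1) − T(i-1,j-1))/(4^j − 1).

Richardson extrapolation on the trapezoidal column (denominator 4−1=3):
T(1,1) = 0.101378 + (0.101378 − 0.069500)/3 = 0.112004
T(2,1) = (4·0.108937 − 0.101378) / 3 = 0.111457
T(2,2) = (16·0.111457 − 0.112004) / 15 = 0.111421

0.1114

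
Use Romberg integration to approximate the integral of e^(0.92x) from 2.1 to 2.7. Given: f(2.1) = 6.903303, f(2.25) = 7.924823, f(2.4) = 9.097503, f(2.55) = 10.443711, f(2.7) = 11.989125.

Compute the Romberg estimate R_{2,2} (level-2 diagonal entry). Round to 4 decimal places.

R_{0,0} (trapezoid, 1 panel, h=0.6000): 5.667728
R_{1,0} (trapezoid, 2 panels, h=0.3000): 5.563115
R_{2,0} (trapezoid, 4 panels, h=0.1500): 5.536838
R_{1,1} = 5.563115 + (5.563115 − 5.667728)/3 = 5.528244
R_{2,1} = 5.536838 + (5.536838 − 5.563115)/3 = 5.528079
R_{2,2} = 5.528079 + (5.528079 − 5.528244)/15 = 5.528068

5.5281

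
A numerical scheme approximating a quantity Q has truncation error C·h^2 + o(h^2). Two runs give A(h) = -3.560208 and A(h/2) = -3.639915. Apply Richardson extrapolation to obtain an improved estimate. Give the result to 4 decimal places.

Extrapolated value = (4·A(h/2) − A(h)) / (4 − 1)
= (4·(-3.639915) − (-3.560208)) / 3
= -10.999452 / 3 = -3.666484

-3.6665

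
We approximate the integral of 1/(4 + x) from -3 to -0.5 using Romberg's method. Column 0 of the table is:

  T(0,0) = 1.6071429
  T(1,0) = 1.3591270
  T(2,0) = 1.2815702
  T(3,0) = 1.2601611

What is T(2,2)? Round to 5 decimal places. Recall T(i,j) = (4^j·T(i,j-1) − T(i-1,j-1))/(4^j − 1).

Richardson extrapolation on the trapezoidal column (denominator 4−1=3):
T(1,1) = (4·1.3591270 − 1.6071429) / 3 = 1.2764550
T(2,1) = (4·1.2815702 − 1.3591270) / 3 = 1.2557179
T(2,2) = 1.2557179 + (1.2557179 − 1.2764550)/15 = 1.2543354

1.25434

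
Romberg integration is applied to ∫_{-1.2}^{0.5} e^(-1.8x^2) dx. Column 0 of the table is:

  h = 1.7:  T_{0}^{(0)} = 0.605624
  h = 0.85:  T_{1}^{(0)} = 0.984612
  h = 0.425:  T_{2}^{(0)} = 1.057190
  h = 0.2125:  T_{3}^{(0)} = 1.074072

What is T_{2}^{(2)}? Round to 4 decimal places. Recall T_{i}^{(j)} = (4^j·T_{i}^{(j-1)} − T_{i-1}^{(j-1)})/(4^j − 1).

Richardson extrapolation on the trapezoidal column (denominator 4−1=3):
T_{1}^{(1)} = (4·0.984612 − 0.605624) / 3 = 1.110941
T_{2}^{(1)} = 1.057190 + (1.057190 − 0.984612)/3 = 1.081383
T_{2}^{(2)} = (16·1.081383 − 1.110941) / 15 = 1.079412

1.0794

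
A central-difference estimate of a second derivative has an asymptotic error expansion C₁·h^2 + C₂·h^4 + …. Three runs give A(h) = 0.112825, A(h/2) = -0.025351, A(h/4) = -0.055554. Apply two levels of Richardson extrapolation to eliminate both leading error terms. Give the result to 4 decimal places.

First eliminate the h^2 term (factor 2^2 = 4):
  B₁ = (4·(-0.025351) − 0.112825)/3 = -0.071410
  B₂ = (4·(-0.055554) − (-0.025351))/3 = -0.065622
Then eliminate the h^4 term (factor 2^4 = 16):
  (16·(-0.065622) − (-0.071410))/15 = -0.065236

-0.0652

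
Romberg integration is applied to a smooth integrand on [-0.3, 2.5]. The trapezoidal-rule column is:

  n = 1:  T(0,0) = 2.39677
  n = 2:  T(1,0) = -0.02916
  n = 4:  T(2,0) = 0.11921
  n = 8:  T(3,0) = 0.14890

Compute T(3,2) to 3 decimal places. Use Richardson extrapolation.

Richardson extrapolation on the trapezoidal column (denominator 4−1=3):
T(2,1) = 0.11921 + (0.11921 − (-0.02916))/3 = 0.16867
T(3,1) = (4·0.14890 − 0.11921) / 3 = 0.15880
T(3,2) = (16·0.15880 − 0.16867) / 15 = 0.15814

0.158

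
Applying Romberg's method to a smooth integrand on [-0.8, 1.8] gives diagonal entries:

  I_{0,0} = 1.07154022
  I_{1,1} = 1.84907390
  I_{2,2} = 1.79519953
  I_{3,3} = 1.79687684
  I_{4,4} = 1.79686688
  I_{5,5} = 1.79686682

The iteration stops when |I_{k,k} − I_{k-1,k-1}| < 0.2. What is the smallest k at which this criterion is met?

k = 2

|I_{1,1} − I_{0,0}| = 0.77753368 ≥ 0.2
|I_{2,2} − I_{1,1}| = 0.05387437 < 0.2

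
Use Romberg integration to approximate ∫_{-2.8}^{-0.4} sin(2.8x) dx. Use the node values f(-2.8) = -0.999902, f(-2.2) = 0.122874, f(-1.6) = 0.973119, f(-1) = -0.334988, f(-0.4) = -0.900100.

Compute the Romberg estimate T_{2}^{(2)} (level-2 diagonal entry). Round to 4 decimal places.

T_{0}^{(0)} (trapezoid, 1 panel, h=2.4000): -2.280002
T_{1}^{(0)} (trapezoid, 2 panels, h=1.2000): 0.027742
T_{2}^{(0)} (trapezoid, 4 panels, h=0.6000): -0.113398
T_{1}^{(1)} = 0.027742 + (0.027742 − (-2.280002))/3 = 0.796990
T_{2}^{(1)} = -0.113398 + (-0.113398 − 0.027742)/3 = -0.160445
T_{2}^{(2)} = -0.160445 + (-0.160445 − 0.796990)/15 = -0.224274

-0.2243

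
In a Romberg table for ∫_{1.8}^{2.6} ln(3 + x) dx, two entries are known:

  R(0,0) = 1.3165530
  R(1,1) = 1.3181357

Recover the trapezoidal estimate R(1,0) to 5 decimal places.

1.31774

From R(1,1) = (4·R(1,0) − R(0,0))/3, solve for R(1,0):
4·R(1,0) = 3·1.3181357 + 1.3165530 = 5.2709601
R(1,0) = 1.3177400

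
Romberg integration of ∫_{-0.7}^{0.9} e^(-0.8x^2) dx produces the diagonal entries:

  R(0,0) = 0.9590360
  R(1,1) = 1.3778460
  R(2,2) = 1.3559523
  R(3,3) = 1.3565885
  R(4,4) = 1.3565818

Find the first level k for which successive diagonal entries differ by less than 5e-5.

k = 4

|R(1,1) − R(0,0)| = 0.4188100 ≥ 5e-5
|R(2,2) − R(1,1)| = 0.0218937 ≥ 5e-5
|R(3,3) − R(2,2)| = 0.0006362 ≥ 5e-5
|R(4,4) − R(3,3)| = 0.0000067 < 5e-5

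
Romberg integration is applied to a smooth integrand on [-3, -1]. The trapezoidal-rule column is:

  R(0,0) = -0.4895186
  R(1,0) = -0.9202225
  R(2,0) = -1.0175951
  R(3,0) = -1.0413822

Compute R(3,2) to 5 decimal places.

Richardson extrapolation on the trapezoidal column (denominator 4−1=3):
R(2,1) = -1.0175951 + (-1.0175951 − (-0.9202225))/3 = -1.0500526
R(3,1) = (4·(-1.0413822) − (-1.0175951)) / 3 = -1.0493112
R(3,2) = -1.0493112 + (-1.0493112 − (-1.0500526))/15 = -1.0492618
(Column j=1 coincides with Simpson's rule on the same nodes.)

-1.04926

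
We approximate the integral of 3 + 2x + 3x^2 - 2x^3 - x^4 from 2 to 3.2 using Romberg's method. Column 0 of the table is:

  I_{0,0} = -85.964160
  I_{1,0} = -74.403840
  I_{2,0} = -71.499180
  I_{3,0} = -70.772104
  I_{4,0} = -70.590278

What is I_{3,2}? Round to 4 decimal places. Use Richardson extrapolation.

I_{2,1} = (4·(-71.499180) − (-74.403840)) / 3 = -70.530960
I_{3,1} = -70.772104 + (-70.772104 − (-71.499180))/3 = -70.529745
I_{3,2} = (16·(-70.529745) − (-70.530960)) / 15 = -70.529664

-70.5297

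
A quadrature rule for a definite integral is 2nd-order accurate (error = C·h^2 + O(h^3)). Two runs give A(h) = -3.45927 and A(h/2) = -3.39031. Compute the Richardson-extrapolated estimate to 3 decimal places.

-3.367

The leading error scales as h^2; refining by a factor of 2 reduces it by 2^2 = 4.
Extrapolated value = (4·A(h/2) − A(h)) / (4 − 1)
= (4·(-3.39031) − (-3.45927)) / 3
= -10.10197 / 3 = -3.36732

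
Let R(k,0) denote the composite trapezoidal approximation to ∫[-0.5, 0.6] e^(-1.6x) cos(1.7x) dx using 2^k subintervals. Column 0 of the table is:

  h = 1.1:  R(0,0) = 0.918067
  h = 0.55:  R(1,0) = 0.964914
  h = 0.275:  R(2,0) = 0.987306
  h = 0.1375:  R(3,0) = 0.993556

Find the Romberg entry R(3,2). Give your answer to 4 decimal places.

0.9957

Richardson extrapolation on the trapezoidal column (denominator 4−1=3):
R(2,1) = (4·0.987306 − 0.964914) / 3 = 0.994770
R(3,1) = (4·0.993556 − 0.987306) / 3 = 0.995639
R(3,2) = 0.995639 + (0.995639 − 0.994770)/15 = 0.995697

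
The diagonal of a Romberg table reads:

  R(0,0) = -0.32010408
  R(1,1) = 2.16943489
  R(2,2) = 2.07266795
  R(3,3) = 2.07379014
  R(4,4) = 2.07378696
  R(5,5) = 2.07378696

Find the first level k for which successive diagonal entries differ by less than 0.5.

k = 2

|R(1,1) − R(0,0)| = 2.48953897 ≥ 0.5
|R(2,2) − R(1,1)| = 0.09676694 < 0.5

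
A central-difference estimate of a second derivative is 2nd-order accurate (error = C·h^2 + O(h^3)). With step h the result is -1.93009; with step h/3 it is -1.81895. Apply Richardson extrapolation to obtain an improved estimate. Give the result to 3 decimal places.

-1.805

The leading error scales as h^2; refining by a factor of 3 reduces it by 3^2 = 9.
Extrapolated value = (9·A(h/3) − A(h)) / (9 − 1)
= (9·(-1.81895) − (-1.93009)) / 8
= -14.44046 / 8 = -1.80506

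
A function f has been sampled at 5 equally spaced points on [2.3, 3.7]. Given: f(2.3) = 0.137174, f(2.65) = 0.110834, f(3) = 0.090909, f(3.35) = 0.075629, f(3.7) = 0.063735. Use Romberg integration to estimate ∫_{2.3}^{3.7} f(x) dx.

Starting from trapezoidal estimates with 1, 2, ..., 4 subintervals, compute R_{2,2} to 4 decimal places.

0.1317

R_{0,0} (trapezoid, 1 panel, h=1.4000): 0.140636
R_{1,0} (trapezoid, 2 panels, h=0.7000): 0.133954
R_{2,0} (trapezoid, 4 panels, h=0.3500): 0.132239
R_{1,1} = 0.133954 + (0.133954 − 0.140636)/3 = 0.131727
R_{2,1} = 0.132239 + (0.132239 − 0.133954)/3 = 0.131667
R_{2,2} = 0.131667 + (0.131667 − 0.131727)/15 = 0.131663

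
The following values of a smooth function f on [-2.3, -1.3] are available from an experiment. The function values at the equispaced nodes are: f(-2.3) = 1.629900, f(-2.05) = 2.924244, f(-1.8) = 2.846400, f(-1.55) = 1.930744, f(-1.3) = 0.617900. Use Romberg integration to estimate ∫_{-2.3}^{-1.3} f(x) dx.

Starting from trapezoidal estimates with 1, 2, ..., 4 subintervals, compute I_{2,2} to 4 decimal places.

I_{0,0} (trapezoid, 1 panel, h=1.0000): 1.123900
I_{1,0} (trapezoid, 2 panels, h=0.5000): 1.985150
I_{2,0} (trapezoid, 4 panels, h=0.2500): 2.206322
I_{1,1} = 1.985150 + (1.985150 − 1.123900)/3 = 2.272233
I_{2,1} = 2.206322 + (2.206322 − 1.985150)/3 = 2.280046
I_{2,2} = 2.280046 + (2.280046 − 2.272233)/15 = 2.280567

2.2806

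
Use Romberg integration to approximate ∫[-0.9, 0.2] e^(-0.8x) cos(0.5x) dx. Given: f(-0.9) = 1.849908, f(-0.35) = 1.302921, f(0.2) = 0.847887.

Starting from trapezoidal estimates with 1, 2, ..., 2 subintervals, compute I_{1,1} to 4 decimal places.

I_{0,0} (trapezoid, 1 panel, h=1.1000): 1.483787
I_{1,0} (trapezoid, 2 panels, h=0.5500): 1.458500
I_{1,1} = 1.458500 + (1.458500 − 1.483787)/3 = 1.450071

1.4501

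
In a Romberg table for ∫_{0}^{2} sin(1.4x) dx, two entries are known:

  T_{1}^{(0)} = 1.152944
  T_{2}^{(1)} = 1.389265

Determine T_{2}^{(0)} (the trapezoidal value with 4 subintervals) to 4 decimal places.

1.3302

From T_{2}^{(1)} = (4·T_{2}^{(0)} − T_{1}^{(0)})/3, solve for T_{2}^{(0)}:
4·T_{2}^{(0)} = 3·1.389265 + 1.152944 = 5.320739
T_{2}^{(0)} = 1.330185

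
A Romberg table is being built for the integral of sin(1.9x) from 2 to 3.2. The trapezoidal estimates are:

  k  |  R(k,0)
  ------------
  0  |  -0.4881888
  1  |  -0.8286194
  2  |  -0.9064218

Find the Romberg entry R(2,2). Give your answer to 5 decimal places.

-0.93171

Richardson extrapolation on the trapezoidal column (denominator 4−1=3):
R(1,1) = (4·(-0.8286194) − (-0.4881888)) / 3 = -0.9420963
R(2,1) = (4·(-0.9064218) − (-0.8286194)) / 3 = -0.9323559
R(2,2) = -0.9323559 + (-0.9323559 − (-0.9420963))/15 = -0.9317065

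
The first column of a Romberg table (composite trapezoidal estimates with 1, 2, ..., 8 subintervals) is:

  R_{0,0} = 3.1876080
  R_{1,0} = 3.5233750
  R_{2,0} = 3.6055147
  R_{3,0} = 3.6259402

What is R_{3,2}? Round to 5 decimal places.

3.63274

Richardson extrapolation on the trapezoidal column (denominator 4−1=3):
R_{2,1} = 3.6055147 + (3.6055147 − 3.5233750)/3 = 3.6328946
R_{3,1} = 3.6259402 + (3.6259402 − 3.6055147)/3 = 3.6327487
R_{3,2} = (16·3.6327487 − 3.6328946) / 15 = 3.6327390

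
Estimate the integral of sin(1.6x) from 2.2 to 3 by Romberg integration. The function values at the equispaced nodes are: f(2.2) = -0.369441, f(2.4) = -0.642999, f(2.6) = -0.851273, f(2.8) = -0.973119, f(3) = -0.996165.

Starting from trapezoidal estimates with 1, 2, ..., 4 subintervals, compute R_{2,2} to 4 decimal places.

R_{0,0} (trapezoid, 1 panel, h=0.8000): -0.546242
R_{1,0} (trapezoid, 2 panels, h=0.4000): -0.613630
R_{2,0} (trapezoid, 4 panels, h=0.2000): -0.630039
R_{1,1} = -0.613630 + (-0.613630 − (-0.546242))/3 = -0.636093
R_{2,1} = -0.630039 + (-0.630039 − (-0.613630))/3 = -0.635509
R_{2,2} = -0.635509 + (-0.635509 − (-0.636093))/15 = -0.635470

-0.6355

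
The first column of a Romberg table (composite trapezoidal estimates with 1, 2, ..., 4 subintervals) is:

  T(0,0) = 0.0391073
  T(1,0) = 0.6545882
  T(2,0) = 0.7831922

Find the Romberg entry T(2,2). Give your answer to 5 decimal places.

0.82381

T(1,1) = (4·0.6545882 − 0.0391073) / 3 = 0.8597485
T(2,1) = 0.7831922 + (0.7831922 − 0.6545882)/3 = 0.8260602
T(2,2) = 0.8260602 + (0.8260602 − 0.8597485)/15 = 0.8238143
(Column j=1 coincides with Simpson's rule on the same nodes.)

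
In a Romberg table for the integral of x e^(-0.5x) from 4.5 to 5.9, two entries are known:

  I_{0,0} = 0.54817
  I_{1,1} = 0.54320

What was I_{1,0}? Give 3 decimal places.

From I_{1,1} = (4·I_{1,0} − I_{0,0})/3, solve for I_{1,0}:
4·I_{1,0} = 3·0.54320 + 0.54817 = 2.17777
I_{1,0} = 0.54444

0.544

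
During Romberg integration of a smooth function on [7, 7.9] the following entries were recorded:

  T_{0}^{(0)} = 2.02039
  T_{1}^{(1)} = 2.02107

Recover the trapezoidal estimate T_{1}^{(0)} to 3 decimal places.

2.021

From T_{1}^{(1)} = (4·T_{1}^{(0)} − T_{0}^{(0)})/3, solve for T_{1}^{(0)}:
4·T_{1}^{(0)} = 3·2.02107 + 2.02039 = 8.08360
T_{1}^{(0)} = 2.02090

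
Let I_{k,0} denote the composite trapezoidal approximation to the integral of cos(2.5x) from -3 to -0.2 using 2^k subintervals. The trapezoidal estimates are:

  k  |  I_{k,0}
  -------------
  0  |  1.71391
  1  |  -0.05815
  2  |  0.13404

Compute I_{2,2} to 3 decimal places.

0.255

Richardson extrapolation on the trapezoidal column (denominator 4−1=3):
I_{1,1} = (4·(-0.05815) − 1.71391) / 3 = -0.64884
I_{2,1} = (4·0.13404 − (-0.05815)) / 3 = 0.19810
I_{2,2} = 0.19810 + (0.19810 − (-0.64884))/15 = 0.25456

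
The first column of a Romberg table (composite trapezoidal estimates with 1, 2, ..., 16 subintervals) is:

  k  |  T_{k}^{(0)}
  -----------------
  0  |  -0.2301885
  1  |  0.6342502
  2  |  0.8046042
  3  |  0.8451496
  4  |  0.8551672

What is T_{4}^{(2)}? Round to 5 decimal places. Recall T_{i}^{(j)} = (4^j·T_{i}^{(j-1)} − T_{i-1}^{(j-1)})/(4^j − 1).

0.85850

T_{3}^{(1)} = (4·0.8451496 − 0.8046042) / 3 = 0.8586647
T_{4}^{(1)} = (4·0.8551672 − 0.8451496) / 3 = 0.8585064
T_{4}^{(2)} = 0.8585064 + (0.8585064 − 0.8586647)/15 = 0.8584958
(Column j=1 coincides with Simpson's rule on the same nodes.)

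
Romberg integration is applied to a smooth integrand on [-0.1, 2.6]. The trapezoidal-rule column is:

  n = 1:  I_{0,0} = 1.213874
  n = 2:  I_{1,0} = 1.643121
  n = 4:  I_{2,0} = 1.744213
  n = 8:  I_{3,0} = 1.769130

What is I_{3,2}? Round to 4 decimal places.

Richardson extrapolation on the trapezoidal column (denominator 4−1=3):
I_{2,1} = 1.744213 + (1.744213 − 1.643121)/3 = 1.777910
I_{3,1} = (4·1.769130 − 1.744213) / 3 = 1.777436
I_{3,2} = 1.777436 + (1.777436 − 1.777910)/15 = 1.777404

1.7774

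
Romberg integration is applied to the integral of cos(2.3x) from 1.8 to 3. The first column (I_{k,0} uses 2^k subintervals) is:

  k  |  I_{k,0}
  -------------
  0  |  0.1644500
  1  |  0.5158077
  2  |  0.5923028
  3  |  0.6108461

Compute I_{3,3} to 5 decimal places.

Richardson extrapolation on the trapezoidal column (denominator 4−1=3):
I_{1,1} = 0.5158077 + (0.5158077 − 0.1644500)/3 = 0.6329269
I_{2,1} = (4·0.5923028 − 0.5158077) / 3 = 0.6178012
I_{3,1} = 0.6108461 + (0.6108461 − 0.5923028)/3 = 0.6170272
I_{2,2} = 0.6178012 + (0.6178012 − 0.6329269)/15 = 0.6167928
I_{3,2} = 0.6170272 + (0.6170272 − 0.6178012)/15 = 0.6169756
I_{3,3} = 0.6169756 + (0.6169756 − 0.6167928)/63 = 0.6169785

0.61698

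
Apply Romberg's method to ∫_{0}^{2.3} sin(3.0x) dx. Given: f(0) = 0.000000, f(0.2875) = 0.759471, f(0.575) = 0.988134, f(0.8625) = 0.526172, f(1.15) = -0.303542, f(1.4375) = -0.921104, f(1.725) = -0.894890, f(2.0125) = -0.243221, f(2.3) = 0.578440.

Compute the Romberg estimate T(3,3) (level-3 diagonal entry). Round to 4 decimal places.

T(0,0) (trapezoid, 1 panel, h=2.3000): 0.665206
T(1,0) (trapezoid, 2 panels, h=1.1500): -0.016470
T(2,0) (trapezoid, 4 panels, h=0.5750): 0.045380
T(3,0) (trapezoid, 8 panels, h=0.2875): 0.057569
T(1,1) = -0.016470 + (-0.016470 − 0.665206)/3 = -0.243695
T(2,1) = 0.045380 + (0.045380 − (-0.016470))/3 = 0.065997
T(3,1) = 0.057569 + (0.057569 − 0.045380)/3 = 0.061632
T(2,2) = 0.065997 + (0.065997 − (-0.243695))/15 = 0.086643
T(3,2) = 0.061632 + (0.061632 − 0.065997)/15 = 0.061341
T(3,3) = 0.061341 + (0.061341 − 0.086643)/63 = 0.060939

0.0609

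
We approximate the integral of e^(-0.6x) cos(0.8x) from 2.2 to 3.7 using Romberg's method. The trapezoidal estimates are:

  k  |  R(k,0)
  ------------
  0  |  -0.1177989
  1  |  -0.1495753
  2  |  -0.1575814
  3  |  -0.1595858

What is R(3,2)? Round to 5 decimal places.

-0.16025

Richardson extrapolation on the trapezoidal column (denominator 4−1=3):
R(2,1) = (4·(-0.1575814) − (-0.1495753)) / 3 = -0.1602501
R(3,1) = -0.1595858 + (-0.1595858 − (-0.1575814))/3 = -0.1602539
R(3,2) = (16·(-0.1602539) − (-0.1602501)) / 15 = -0.1602542
(Column j=1 coincides with Simpson's rule on the same nodes.)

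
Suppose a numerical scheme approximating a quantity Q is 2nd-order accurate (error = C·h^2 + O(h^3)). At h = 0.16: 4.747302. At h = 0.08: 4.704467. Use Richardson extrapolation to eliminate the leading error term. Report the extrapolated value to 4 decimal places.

4.6902

Extrapolated value = (4·A(h/2) − A(h)) / (4 − 1)
= (4·4.704467 − 4.747302) / 3
= 14.070566 / 3 = 4.690189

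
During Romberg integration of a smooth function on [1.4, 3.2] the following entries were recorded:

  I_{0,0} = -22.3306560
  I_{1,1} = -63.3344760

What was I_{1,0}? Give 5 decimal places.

From I_{1,1} = (4·I_{1,0} − I_{0,0})/3, solve for I_{1,0}:
4·I_{1,0} = 3·(-63.3344760) + (-22.3306560) = -212.3340840
I_{1,0} = -53.0835210

-53.08352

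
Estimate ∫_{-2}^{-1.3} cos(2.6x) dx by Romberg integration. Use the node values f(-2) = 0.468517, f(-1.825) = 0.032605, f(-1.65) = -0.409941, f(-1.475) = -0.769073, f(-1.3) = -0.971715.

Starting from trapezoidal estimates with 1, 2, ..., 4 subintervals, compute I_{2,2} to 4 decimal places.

I_{0,0} (trapezoid, 1 panel, h=0.7000): -0.176119
I_{1,0} (trapezoid, 2 panels, h=0.3500): -0.231539
I_{2,0} (trapezoid, 4 panels, h=0.1750): -0.244651
I_{1,1} = -0.231539 + (-0.231539 − (-0.176119))/3 = -0.250012
I_{2,1} = -0.244651 + (-0.244651 − (-0.231539))/3 = -0.249022
I_{2,2} = -0.249022 + (-0.249022 − (-0.250012))/15 = -0.248956

-0.2490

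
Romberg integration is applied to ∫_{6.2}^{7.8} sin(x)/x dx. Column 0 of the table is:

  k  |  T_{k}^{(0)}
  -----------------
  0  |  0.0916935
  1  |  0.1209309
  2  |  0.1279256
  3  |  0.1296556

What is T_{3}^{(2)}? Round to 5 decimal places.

0.13023

T_{2}^{(1)} = (4·0.1279256 − 0.1209309) / 3 = 0.1302572
T_{3}^{(1)} = 0.1296556 + (0.1296556 − 0.1279256)/3 = 0.1302323
T_{3}^{(2)} = (16·0.1302323 − 0.1302572) / 15 = 0.1302306
(Column j=1 coincides with Simpson's rule on the same nodes.)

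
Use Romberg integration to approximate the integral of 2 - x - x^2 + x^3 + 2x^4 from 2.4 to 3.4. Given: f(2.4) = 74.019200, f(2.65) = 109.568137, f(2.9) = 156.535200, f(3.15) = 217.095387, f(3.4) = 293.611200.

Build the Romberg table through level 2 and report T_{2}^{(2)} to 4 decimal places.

T_{0}^{(0)} (trapezoid, 1 panel, h=1.0000): 183.815200
T_{1}^{(0)} (trapezoid, 2 panels, h=0.5000): 170.175200
T_{2}^{(0)} (trapezoid, 4 panels, h=0.2500): 166.753481
T_{1}^{(1)} = 170.175200 + (170.175200 − 183.815200)/3 = 165.628533
T_{2}^{(1)} = 166.753481 + (166.753481 − 170.175200)/3 = 165.612908
T_{2}^{(2)} = 165.612908 + (165.612908 − 165.628533)/15 = 165.611866

165.6119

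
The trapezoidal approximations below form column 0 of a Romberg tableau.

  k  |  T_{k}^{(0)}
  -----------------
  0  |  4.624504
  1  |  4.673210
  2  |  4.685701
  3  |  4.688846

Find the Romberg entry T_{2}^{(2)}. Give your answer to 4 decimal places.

4.6899

Richardson extrapolation on the trapezoidal column (denominator 4−1=3):
T_{1}^{(1)} = (4·4.673210 − 4.624504) / 3 = 4.689445
T_{2}^{(1)} = 4.685701 + (4.685701 − 4.673210)/3 = 4.689865
T_{2}^{(2)} = (16·4.689865 − 4.689445) / 15 = 4.689893
(Column j=1 coincides with Simpson's rule on the same nodes.)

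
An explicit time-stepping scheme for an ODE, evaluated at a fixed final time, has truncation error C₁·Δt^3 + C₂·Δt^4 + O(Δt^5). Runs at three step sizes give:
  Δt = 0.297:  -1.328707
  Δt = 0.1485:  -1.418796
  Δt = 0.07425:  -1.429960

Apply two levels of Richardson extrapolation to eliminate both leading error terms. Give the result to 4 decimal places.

-1.4315

First eliminate the Δt^3 term (factor 2^3 = 8):
  B₁ = (8·(-1.418796) − (-1.328707))/7 = -1.431666
  B₂ = (8·(-1.429960) − (-1.418796))/7 = -1.431555
Then eliminate the Δt^4 term (factor 2^4 = 16):
  (16·(-1.431555) − (-1.431666))/15 = -1.431548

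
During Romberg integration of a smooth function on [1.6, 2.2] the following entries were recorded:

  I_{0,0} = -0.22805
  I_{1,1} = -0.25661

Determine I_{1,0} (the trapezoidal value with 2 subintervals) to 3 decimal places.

From I_{1,1} = (4·I_{1,0} − I_{0,0})/3, solve for I_{1,0}:
4·I_{1,0} = 3·(-0.25661) + (-0.22805) = -0.99788
I_{1,0} = -0.24947

-0.249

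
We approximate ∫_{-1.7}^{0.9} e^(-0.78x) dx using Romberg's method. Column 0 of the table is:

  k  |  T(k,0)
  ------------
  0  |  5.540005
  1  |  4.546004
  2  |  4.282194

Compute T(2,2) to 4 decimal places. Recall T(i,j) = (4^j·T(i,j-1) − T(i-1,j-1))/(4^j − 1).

T(1,1) = 4.546004 + (4.546004 − 5.540005)/3 = 4.214670
T(2,1) = 4.282194 + (4.282194 − 4.546004)/3 = 4.194257
T(2,2) = 4.194257 + (4.194257 − 4.214670)/15 = 4.192896

4.1929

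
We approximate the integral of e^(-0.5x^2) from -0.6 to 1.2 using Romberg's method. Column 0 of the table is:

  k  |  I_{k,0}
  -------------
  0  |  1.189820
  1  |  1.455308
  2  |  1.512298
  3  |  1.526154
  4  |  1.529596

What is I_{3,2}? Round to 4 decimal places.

I_{2,1} = 1.512298 + (1.512298 − 1.455308)/3 = 1.531295
I_{3,1} = (4·1.526154 − 1.512298) / 3 = 1.530773
I_{3,2} = 1.530773 + (1.530773 − 1.531295)/15 = 1.530738

1.5307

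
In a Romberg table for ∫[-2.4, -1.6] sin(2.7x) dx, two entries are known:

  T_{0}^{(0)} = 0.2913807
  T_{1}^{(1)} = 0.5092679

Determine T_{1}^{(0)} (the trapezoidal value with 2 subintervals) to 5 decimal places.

From T_{1}^{(1)} = (4·T_{1}^{(0)} − T_{0}^{(0)})/3, solve for T_{1}^{(0)}:
4·T_{1}^{(0)} = 3·0.5092679 + 0.2913807 = 1.8191844
T_{1}^{(0)} = 0.4547961

0.45480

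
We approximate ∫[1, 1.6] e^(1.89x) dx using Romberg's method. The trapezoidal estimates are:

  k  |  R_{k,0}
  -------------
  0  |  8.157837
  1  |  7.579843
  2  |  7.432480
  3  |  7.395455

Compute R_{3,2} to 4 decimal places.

Richardson extrapolation on the trapezoidal column (denominator 4−1=3):
R_{2,1} = 7.432480 + (7.432480 − 7.579843)/3 = 7.383359
R_{3,1} = 7.395455 + (7.395455 − 7.432480)/3 = 7.383113
R_{3,2} = 7.383113 + (7.383113 − 7.383359)/15 = 7.383097
(Column j=1 coincides with Simpson's rule on the same nodes.)

7.3831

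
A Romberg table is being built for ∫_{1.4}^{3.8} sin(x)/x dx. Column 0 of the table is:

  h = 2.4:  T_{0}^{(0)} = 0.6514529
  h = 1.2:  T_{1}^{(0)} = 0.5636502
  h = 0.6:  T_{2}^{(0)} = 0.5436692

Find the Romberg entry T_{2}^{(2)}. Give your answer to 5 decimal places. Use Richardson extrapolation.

0.53718

Richardson extrapolation on the trapezoidal column (denominator 4−1=3):
T_{1}^{(1)} = 0.5636502 + (0.5636502 − 0.6514529)/3 = 0.5343826
T_{2}^{(1)} = (4·0.5436692 − 0.5636502) / 3 = 0.5370089
T_{2}^{(2)} = (16·0.5370089 − 0.5343826) / 15 = 0.5371840
(Column j=1 coincides with Simpson's rule on the same nodes.)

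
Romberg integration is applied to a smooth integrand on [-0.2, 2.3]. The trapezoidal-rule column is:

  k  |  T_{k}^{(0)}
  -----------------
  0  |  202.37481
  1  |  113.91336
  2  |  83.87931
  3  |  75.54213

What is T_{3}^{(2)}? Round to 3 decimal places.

T_{2}^{(1)} = 83.87931 + (83.87931 − 113.91336)/3 = 73.86796
T_{3}^{(1)} = 75.54213 + (75.54213 − 83.87931)/3 = 72.76307
T_{3}^{(2)} = (16·72.76307 − 73.86796) / 15 = 72.68941
(Column j=1 coincides with Simpson's rule on the same nodes.)

72.689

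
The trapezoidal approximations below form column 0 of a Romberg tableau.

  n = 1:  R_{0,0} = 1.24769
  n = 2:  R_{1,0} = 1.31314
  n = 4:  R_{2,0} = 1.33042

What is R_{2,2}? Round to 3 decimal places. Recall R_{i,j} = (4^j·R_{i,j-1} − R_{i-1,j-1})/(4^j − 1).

Richardson extrapolation on the trapezoidal column (denominator 4−1=3):
R_{1,1} = (4·1.31314 − 1.24769) / 3 = 1.33496
R_{2,1} = (4·1.33042 − 1.31314) / 3 = 1.33618
R_{2,2} = 1.33618 + (1.33618 − 1.33496)/15 = 1.33626

1.336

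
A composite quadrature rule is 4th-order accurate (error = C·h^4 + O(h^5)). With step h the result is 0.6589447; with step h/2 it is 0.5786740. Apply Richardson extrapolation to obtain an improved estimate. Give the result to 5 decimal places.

The leading error scales as h^4; refining by a factor of 2 reduces it by 2^4 = 16.
Extrapolated value = (16·A(h/2) − A(h)) / (16 − 1)
= (16·0.5786740 − 0.6589447) / 15
= 8.5998393 / 15 = 0.5733226

0.57332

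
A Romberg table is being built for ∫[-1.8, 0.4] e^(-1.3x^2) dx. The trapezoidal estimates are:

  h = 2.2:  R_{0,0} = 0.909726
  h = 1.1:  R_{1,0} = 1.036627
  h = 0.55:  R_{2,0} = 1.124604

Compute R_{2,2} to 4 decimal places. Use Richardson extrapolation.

1.1589

Richardson extrapolation on the trapezoidal column (denominator 4−1=3):
R_{1,1} = 1.036627 + (1.036627 − 0.909726)/3 = 1.078927
R_{2,1} = 1.124604 + (1.124604 − 1.036627)/3 = 1.153930
R_{2,2} = (16·1.153930 − 1.078927) / 15 = 1.158930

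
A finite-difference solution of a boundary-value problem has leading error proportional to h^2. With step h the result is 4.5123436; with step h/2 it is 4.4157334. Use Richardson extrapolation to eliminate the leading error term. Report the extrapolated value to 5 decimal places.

The leading error scales as h^2; refining by a factor of 2 reduces it by 2^2 = 4.
Extrapolated value = (4·A(h/2) − A(h)) / (4 − 1)
= (4·4.4157334 − 4.5123436) / 3
= 13.1505900 / 3 = 4.3835300

4.38353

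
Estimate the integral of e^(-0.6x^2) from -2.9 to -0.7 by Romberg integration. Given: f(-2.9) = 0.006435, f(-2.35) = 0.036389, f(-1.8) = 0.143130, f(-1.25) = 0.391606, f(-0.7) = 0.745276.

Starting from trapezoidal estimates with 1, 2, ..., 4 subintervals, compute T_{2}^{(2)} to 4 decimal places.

0.5054

T_{0}^{(0)} (trapezoid, 1 panel, h=2.2000): 0.826882
T_{1}^{(0)} (trapezoid, 2 panels, h=1.1000): 0.570884
T_{2}^{(0)} (trapezoid, 4 panels, h=0.5500): 0.520839
T_{1}^{(1)} = 0.570884 + (0.570884 − 0.826882)/3 = 0.485551
T_{2}^{(1)} = 0.520839 + (0.520839 − 0.570884)/3 = 0.504157
T_{2}^{(2)} = 0.504157 + (0.504157 − 0.485551)/15 = 0.505397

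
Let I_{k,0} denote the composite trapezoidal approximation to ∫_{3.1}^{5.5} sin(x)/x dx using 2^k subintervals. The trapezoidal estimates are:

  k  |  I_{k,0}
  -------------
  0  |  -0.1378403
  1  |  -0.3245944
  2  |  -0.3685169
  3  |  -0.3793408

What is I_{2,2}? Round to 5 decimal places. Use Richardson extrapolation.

-0.38291

Richardson extrapolation on the trapezoidal column (denominator 4−1=3):
I_{1,1} = -0.3245944 + (-0.3245944 − (-0.1378403))/3 = -0.3868458
I_{2,1} = (4·(-0.3685169) − (-0.3245944)) / 3 = -0.3831577
I_{2,2} = -0.3831577 + (-0.3831577 − (-0.3868458))/15 = -0.3829118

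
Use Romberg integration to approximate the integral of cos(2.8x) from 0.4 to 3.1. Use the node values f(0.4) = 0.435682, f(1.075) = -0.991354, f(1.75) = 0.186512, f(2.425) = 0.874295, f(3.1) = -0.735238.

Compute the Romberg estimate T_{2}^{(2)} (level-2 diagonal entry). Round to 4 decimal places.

-0.1081

T_{0}^{(0)} (trapezoid, 1 panel, h=2.7000): -0.404401
T_{1}^{(0)} (trapezoid, 2 panels, h=1.3500): 0.049591
T_{2}^{(0)} (trapezoid, 4 panels, h=0.6750): -0.054219
T_{1}^{(1)} = 0.049591 + (0.049591 − (-0.404401))/3 = 0.200922
T_{2}^{(1)} = -0.054219 + (-0.054219 − 0.049591)/3 = -0.088822
T_{2}^{(2)} = -0.088822 + (-0.088822 − 0.200922)/15 = -0.108138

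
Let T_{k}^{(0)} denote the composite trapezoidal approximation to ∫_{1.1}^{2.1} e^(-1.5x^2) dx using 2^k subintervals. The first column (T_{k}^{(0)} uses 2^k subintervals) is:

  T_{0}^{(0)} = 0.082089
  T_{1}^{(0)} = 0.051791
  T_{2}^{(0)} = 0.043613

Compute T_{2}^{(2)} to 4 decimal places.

0.0408

T_{1}^{(1)} = (4·0.051791 − 0.082089) / 3 = 0.041692
T_{2}^{(1)} = 0.043613 + (0.043613 − 0.051791)/3 = 0.040887
T_{2}^{(2)} = (16·0.040887 − 0.041692) / 15 = 0.040833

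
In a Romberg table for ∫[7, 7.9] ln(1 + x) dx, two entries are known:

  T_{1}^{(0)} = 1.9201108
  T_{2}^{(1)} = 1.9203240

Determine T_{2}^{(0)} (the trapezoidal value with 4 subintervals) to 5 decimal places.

1.92027

From T_{2}^{(1)} = (4·T_{2}^{(0)} − T_{1}^{(0)})/3, solve for T_{2}^{(0)}:
4·T_{2}^{(0)} = 3·1.9203240 + 1.9201108 = 7.6810828
T_{2}^{(0)} = 1.9202707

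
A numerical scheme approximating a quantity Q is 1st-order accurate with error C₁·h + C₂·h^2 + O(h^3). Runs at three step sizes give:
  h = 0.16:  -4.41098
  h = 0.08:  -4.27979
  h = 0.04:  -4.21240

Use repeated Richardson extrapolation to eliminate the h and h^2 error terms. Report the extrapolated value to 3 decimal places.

First eliminate the h term (factor 2^1 = 2):
  B₁ = (2·(-4.27979) − (-4.41098))/1 = -4.14860
  B₂ = (2·(-4.21240) − (-4.27979))/1 = -4.14501
Then eliminate the h^2 term (factor 2^2 = 4):
  (4·(-4.14501) − (-4.14860))/3 = -4.14381

-4.144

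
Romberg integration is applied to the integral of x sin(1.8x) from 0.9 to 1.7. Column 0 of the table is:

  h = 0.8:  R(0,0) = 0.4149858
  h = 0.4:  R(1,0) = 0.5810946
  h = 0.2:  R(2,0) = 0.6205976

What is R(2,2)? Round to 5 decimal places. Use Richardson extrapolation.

Richardson extrapolation on the trapezoidal column (denominator 4−1=3):
R(1,1) = 0.5810946 + (0.5810946 − 0.4149858)/3 = 0.6364642
R(2,1) = 0.6205976 + (0.6205976 − 0.5810946)/3 = 0.6337653
R(2,2) = (16·0.6337653 − 0.6364642) / 15 = 0.6335854
(Column j=1 coincides with Simpson's rule on the same nodes.)

0.63359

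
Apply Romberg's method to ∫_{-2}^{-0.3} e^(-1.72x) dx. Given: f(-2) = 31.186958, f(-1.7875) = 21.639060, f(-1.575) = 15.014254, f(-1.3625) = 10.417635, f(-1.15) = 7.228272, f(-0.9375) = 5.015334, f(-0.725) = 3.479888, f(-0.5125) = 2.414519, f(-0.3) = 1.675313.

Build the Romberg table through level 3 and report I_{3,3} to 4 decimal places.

I_{0,0} (trapezoid, 1 panel, h=1.7000): 27.932930
I_{1,0} (trapezoid, 2 panels, h=0.8500): 20.110496
I_{2,0} (trapezoid, 4 panels, h=0.4250): 17.915259
I_{3,0} (trapezoid, 8 panels, h=0.2125): 17.348521
I_{1,1} = 20.110496 + (20.110496 − 27.932930)/3 = 17.503018
I_{2,1} = 17.915259 + (17.915259 − 20.110496)/3 = 17.183513
I_{3,1} = 17.348521 + (17.348521 − 17.915259)/3 = 17.159608
I_{2,2} = 17.183513 + (17.183513 − 17.503018)/15 = 17.162213
I_{3,2} = 17.159608 + (17.159608 − 17.183513)/15 = 17.158014
I_{3,3} = 17.158014 + (17.158014 − 17.162213)/63 = 17.157947

17.1579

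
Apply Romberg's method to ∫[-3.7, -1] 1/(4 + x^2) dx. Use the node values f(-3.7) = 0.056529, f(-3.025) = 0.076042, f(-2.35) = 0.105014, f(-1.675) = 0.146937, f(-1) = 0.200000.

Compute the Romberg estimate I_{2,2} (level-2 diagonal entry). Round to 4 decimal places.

0.3057

I_{0,0} (trapezoid, 1 panel, h=2.7000): 0.346314
I_{1,0} (trapezoid, 2 panels, h=1.3500): 0.314926
I_{2,0} (trapezoid, 4 panels, h=0.6750): 0.307974
I_{1,1} = 0.314926 + (0.314926 − 0.346314)/3 = 0.304463
I_{2,1} = 0.307974 + (0.307974 − 0.314926)/3 = 0.305657
I_{2,2} = 0.305657 + (0.305657 − 0.304463)/15 = 0.305737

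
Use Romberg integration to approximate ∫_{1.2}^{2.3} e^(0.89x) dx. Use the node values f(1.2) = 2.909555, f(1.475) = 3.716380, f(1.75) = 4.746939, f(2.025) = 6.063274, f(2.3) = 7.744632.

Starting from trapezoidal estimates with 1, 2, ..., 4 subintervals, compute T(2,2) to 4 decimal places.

5.4327

T(0,0) (trapezoid, 1 panel, h=1.1000): 5.859803
T(1,0) (trapezoid, 2 panels, h=0.5500): 5.540718
T(2,0) (trapezoid, 4 panels, h=0.2750): 5.459764
T(1,1) = 5.540718 + (5.540718 − 5.859803)/3 = 5.434356
T(2,1) = 5.459764 + (5.459764 − 5.540718)/3 = 5.432779
T(2,2) = 5.432779 + (5.432779 − 5.434356)/15 = 5.432674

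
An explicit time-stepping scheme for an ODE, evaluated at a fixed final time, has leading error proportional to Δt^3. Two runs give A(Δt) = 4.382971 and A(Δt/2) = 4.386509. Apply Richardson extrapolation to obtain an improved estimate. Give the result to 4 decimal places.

4.3870

Extrapolated value = (8·A(Δt/2) − A(Δt)) / (8 − 1)
= (8·4.386509 − 4.382971) / 7
= 30.709101 / 7 = 4.387014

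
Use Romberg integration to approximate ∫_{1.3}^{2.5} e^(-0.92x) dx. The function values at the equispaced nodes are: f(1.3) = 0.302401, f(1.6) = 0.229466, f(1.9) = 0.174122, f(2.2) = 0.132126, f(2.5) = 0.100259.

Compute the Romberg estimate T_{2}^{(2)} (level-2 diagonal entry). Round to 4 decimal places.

0.2197

T_{0}^{(0)} (trapezoid, 1 panel, h=1.2000): 0.241596
T_{1}^{(0)} (trapezoid, 2 panels, h=0.6000): 0.225271
T_{2}^{(0)} (trapezoid, 4 panels, h=0.3000): 0.221113
T_{1}^{(1)} = 0.225271 + (0.225271 − 0.241596)/3 = 0.219829
T_{2}^{(1)} = 0.221113 + (0.221113 − 0.225271)/3 = 0.219727
T_{2}^{(2)} = 0.219727 + (0.219727 − 0.219829)/15 = 0.219720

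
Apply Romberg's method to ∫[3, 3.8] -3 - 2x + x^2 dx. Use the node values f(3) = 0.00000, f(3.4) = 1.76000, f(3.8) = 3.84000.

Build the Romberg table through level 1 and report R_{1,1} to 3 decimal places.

1.451

R_{0,0} (trapezoid, 1 panel, h=0.8000): 1.53600
R_{1,0} (trapezoid, 2 panels, h=0.4000): 1.47200
R_{1,1} = 1.47200 + (1.47200 − 1.53600)/3 = 1.45067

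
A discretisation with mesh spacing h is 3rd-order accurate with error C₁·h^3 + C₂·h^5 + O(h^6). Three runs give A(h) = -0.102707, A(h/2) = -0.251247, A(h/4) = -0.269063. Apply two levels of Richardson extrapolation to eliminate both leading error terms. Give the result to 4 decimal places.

-0.2716

First eliminate the h^3 term (factor 2^3 = 8):
  B₁ = (8·(-0.251247) − (-0.102707))/7 = -0.272467
  B₂ = (8·(-0.269063) − (-0.251247))/7 = -0.271608
Then eliminate the h^5 term (factor 2^5 = 32):
  (32·(-0.271608) − (-0.272467))/31 = -0.271580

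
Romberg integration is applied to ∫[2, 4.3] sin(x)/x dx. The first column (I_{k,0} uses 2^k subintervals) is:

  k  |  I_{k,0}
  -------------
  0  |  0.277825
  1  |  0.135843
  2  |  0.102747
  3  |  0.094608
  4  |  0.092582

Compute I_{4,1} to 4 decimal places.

0.0919

Richardson extrapolation on the trapezoidal column (denominator 4−1=3):
I_{4,1} = 0.092582 + (0.092582 − 0.094608)/3 = 0.091907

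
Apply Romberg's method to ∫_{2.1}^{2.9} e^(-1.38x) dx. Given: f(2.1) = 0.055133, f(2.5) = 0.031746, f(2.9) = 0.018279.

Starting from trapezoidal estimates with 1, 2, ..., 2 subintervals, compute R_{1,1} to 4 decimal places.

R_{0,0} (trapezoid, 1 panel, h=0.8000): 0.029365
R_{1,0} (trapezoid, 2 panels, h=0.4000): 0.027381
R_{1,1} = 0.027381 + (0.027381 − 0.029365)/3 = 0.026720

0.0267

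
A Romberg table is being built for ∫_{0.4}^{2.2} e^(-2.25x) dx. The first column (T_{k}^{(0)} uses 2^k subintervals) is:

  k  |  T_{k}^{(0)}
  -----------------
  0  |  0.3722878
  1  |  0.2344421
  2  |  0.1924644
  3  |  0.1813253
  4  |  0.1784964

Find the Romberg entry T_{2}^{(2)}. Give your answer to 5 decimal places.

Richardson extrapolation on the trapezoidal column (denominator 4−1=3):
T_{1}^{(1)} = 0.2344421 + (0.2344421 − 0.3722878)/3 = 0.1884935
T_{2}^{(1)} = (4·0.1924644 − 0.2344421) / 3 = 0.1784718
T_{2}^{(2)} = 0.1784718 + (0.1784718 − 0.1884935)/15 = 0.1778037

0.17780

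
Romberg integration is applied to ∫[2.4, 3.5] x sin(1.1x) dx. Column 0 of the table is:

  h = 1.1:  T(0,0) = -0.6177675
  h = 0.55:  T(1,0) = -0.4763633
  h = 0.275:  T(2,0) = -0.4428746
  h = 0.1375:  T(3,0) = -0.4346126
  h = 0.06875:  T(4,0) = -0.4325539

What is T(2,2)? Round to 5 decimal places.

-0.43188

T(1,1) = -0.4763633 + (-0.4763633 − (-0.6177675))/3 = -0.4292286
T(2,1) = -0.4428746 + (-0.4428746 − (-0.4763633))/3 = -0.4317117
T(2,2) = -0.4317117 + (-0.4317117 − (-0.4292286))/15 = -0.4318772
(Column j=1 coincides with Simpson's rule on the same nodes.)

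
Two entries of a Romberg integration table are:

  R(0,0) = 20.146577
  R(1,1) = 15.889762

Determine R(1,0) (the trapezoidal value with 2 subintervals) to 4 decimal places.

16.9540

From R(1,1) = (4·R(1,0) − R(0,0))/3, solve for R(1,0):
4·R(1,0) = 3·15.889762 + 20.146577 = 67.815863
R(1,0) = 16.953966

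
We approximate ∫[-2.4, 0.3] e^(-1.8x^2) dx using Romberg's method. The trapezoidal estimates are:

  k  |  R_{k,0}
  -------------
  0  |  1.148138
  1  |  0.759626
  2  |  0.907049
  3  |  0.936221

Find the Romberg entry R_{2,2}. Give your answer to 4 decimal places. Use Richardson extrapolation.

Richardson extrapolation on the trapezoidal column (denominator 4−1=3):
R_{1,1} = 0.759626 + (0.759626 − 1.148138)/3 = 0.630122
R_{2,1} = (4·0.907049 − 0.759626) / 3 = 0.956190
R_{2,2} = (16·0.956190 − 0.630122) / 15 = 0.977928

0.9779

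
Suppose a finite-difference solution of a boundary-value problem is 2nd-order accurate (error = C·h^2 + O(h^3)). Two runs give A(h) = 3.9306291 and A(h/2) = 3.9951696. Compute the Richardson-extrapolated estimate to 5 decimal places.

4.01668

The leading error scales as h^2; refining by a factor of 2 reduces it by 2^2 = 4.
Extrapolated value = (4·A(h/2) − A(h)) / (4 − 1)
= (4·3.9951696 − 3.9306291) / 3
= 12.0500493 / 3 = 4.0166831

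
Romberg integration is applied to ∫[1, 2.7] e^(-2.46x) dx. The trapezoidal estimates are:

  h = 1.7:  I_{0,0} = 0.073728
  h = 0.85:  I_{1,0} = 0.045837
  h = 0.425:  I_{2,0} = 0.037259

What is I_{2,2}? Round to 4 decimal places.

Richardson extrapolation on the trapezoidal column (denominator 4−1=3):
I_{1,1} = (4·0.045837 − 0.073728) / 3 = 0.036540
I_{2,1} = 0.037259 + (0.037259 − 0.045837)/3 = 0.034400
I_{2,2} = (16·0.034400 − 0.036540) / 15 = 0.034257

0.0343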